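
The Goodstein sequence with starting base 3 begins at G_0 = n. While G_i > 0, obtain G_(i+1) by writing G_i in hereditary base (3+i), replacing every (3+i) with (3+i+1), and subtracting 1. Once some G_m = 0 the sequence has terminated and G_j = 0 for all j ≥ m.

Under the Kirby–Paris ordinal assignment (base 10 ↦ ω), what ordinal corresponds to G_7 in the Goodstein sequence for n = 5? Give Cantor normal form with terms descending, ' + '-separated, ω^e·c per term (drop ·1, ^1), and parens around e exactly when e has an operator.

i=0: 5 = 3 + 2 (b=3); 3→4: 4 + 2 = 6; 6−1 = 5
i=1: 5 = 4 + 1 (b=4); 4→5: 5 + 1 = 6; 6−1 = 5
i=2: 5 = 5 (b=5); 5→6: 6 = 6; 6−1 = 5
i=3: 5 = 5 (b=6); 6→7: 5 = 5; 5−1 = 4
i=4: 4 = 4 (b=7); 7→8: 4 = 4; 4−1 = 3
i=5: 3 = 3 (b=8); 8→9: 3 = 3; 3−1 = 2
i=6: 2 = 2 (b=9); 9→10: 2 = 2; 2−1 = 1
i=7: 1 = 1 (b=10); 10→11: 1 = 1; 1−1 = 0

1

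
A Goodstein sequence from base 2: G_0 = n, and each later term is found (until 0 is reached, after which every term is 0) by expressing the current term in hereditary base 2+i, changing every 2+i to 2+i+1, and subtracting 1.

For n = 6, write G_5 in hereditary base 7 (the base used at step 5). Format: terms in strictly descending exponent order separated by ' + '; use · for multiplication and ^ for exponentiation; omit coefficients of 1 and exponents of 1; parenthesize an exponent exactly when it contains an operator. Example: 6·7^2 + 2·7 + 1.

5·7^5 + 5·7^4 + 5·7^3 + 5·7^2 + 5·7 + 4

G_0=6  [base 2] 2^2 + 2  →[2↦3]→  3^3 + 3 = 30  −1 ⇒ G_1=29
G_1=29  [base 3] 3^3 + 2  →[3↦4]→  4^4 + 2 = 258  −1 ⇒ G_2=257
G_2=257  [base 4] 4^4 + 1  →[4↦5]→  5^5 + 1 = 3126  −1 ⇒ G_3=3125
G_3=3125  [base 5] 5^5  →[5↦6]→  6^6 = 46656  −1 ⇒ G_4=46655
G_4=46655  [base 6] 5·6^5 + 5·6^4 + 5·6^3 + 5·6^2 + 5·6 + 5  →[6↦7]→  5·7^5 + 5·7^4 + 5·7^3 + 5·7^2 + 5·7 + 5 = 98040  −1 ⇒ G_5=98039
G_5=98039  [base 7] 5·7^5 + 5·7^4 + 5·7^3 + 5·7^2 + 5·7 + 4  →[7↦8]→  5·8^5 + 5·8^4 + 5·8^3 + 5·8^2 + 5·8 + 4 = 187244  −1 ⇒ G_6=187243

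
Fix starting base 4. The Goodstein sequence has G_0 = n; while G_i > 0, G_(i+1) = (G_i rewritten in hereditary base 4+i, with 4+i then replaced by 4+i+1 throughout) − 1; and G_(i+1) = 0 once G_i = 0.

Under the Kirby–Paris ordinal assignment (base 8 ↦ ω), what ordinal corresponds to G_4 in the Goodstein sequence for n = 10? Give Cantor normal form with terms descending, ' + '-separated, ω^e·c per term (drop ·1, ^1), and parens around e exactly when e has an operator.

ω + 5

G_0=10  [base 4] 2·4 + 2  →[4↦5]→  2·5 + 2 = 12  −1 ⇒ G_1=11
G_1=11  [base 5] 2·5 + 1  →[5↦6]→  2·6 + 1 = 13  −1 ⇒ G_2=12
G_2=12  [base 6] 2·6  →[6↦7]→  2·7 = 14  −1 ⇒ G_3=13
G_3=13  [base 7] 7 + 6  →[7↦8]→  8 + 6 = 14  −1 ⇒ G_4=13
G_4=13  [base 8] 8 + 5  →[8↦9]→  9 + 5 = 14  −1 ⇒ G_5=13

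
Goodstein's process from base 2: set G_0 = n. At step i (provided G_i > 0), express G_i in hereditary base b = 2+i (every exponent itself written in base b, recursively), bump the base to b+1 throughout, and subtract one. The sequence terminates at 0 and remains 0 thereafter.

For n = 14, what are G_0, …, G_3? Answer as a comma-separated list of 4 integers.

base 2: 14 = 2^(2 + 1) + 2^2 + 2; at 3: 3^(3 + 1) + 3^3 + 3 = 111; next = 110
base 3: 110 = 3^(3 + 1) + 3^3 + 2; at 4: 4^(4 + 1) + 4^4 + 2 = 1282; next = 1281
base 4: 1281 = 4^(4 + 1) + 4^4 + 1; at 5: 5^(5 + 1) + 5^5 + 1 = 18751; next = 18750

14, 110, 1281, 18750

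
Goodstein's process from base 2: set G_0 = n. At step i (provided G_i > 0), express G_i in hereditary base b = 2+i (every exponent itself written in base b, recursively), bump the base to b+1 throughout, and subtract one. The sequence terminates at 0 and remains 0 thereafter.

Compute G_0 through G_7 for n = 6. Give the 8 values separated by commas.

6, 29, 257, 3125, 46655, 98039, 187243, 332147

6 —HB2→ 2^2 + 2 —bump→ 3^3 + 3 = 30 —(−1)→ 29
29 —HB3→ 3^3 + 2 —bump→ 4^4 + 2 = 258 —(−1)→ 257
257 —HB4→ 4^4 + 1 —bump→ 5^5 + 1 = 3126 —(−1)→ 3125
3125 —HB5→ 5^5 —bump→ 6^6 = 46656 —(−1)→ 46655
46655 —HB6→ 5·6^5 + 5·6^4 + 5·6^3 + 5·6^2 + 5·6 + 5 —bump→ 5·7^5 + 5·7^4 + 5·7^3 + 5·7^2 + 5·7 + 5 = 98040 —(−1)→ 98039
98039 —HB7→ 5·7^5 + 5·7^4 + 5·7^3 + 5·7^2 + 5·7 + 4 —bump→ 5·8^5 + 5·8^4 + 5·8^3 + 5·8^2 + 5·8 + 4 = 187244 —(−1)→ 187243
187243 —HB8→ 5·8^5 + 5·8^4 + 5·8^3 + 5·8^2 + 5·8 + 3 —bump→ 5·9^5 + 5·9^4 + 5·9^3 + 5·9^2 + 5·9 + 3 = 332148 —(−1)→ 332147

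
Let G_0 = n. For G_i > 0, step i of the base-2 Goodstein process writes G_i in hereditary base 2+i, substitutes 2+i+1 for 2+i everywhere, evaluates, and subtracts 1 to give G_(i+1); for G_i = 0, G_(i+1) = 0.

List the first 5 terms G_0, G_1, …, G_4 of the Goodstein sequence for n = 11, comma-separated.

[0] 11 ≡ 2^(2 + 1) + 2 + 1 (base 2). Lift 3: 85. −1: 84.
[1] 84 ≡ 3^(3 + 1) + 3 (base 3). Lift 4: 1028. −1: 1027.
[2] 1027 ≡ 4^(4 + 1) + 3 (base 4). Lift 5: 15628. −1: 15627.
[3] 15627 ≡ 5^(5 + 1) + 2 (base 5). Lift 6: 279938. −1: 279937.

11, 84, 1027, 15627, 279937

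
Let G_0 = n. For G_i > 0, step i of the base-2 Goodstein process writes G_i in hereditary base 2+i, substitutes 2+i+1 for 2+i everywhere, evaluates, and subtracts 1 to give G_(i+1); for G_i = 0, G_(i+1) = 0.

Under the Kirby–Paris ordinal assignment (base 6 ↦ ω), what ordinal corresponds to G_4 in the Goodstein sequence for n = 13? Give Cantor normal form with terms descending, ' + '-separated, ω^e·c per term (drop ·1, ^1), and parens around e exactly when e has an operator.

13 —HB2→ 2^(2 + 1) + 2^2 + 1 —bump→ 3^(3 + 1) + 3^3 + 1 = 109 —(−1)→ 108
108 —HB3→ 3^(3 + 1) + 3^3 —bump→ 4^(4 + 1) + 4^4 = 1280 —(−1)→ 1279
1279 —HB4→ 4^(4 + 1) + 3·4^3 + 3·4^2 + 3·4 + 3 —bump→ 5^(5 + 1) + 3·5^3 + 3·5^2 + 3·5 + 3 = 16093 —(−1)→ 16092
16092 —HB5→ 5^(5 + 1) + 3·5^3 + 3·5^2 + 3·5 + 2 —bump→ 6^(6 + 1) + 3·6^3 + 3·6^2 + 3·6 + 2 = 280712 —(−1)→ 280711

ω^(ω + 1) + ω^3·3 + ω^2·3 + ω·3 + 1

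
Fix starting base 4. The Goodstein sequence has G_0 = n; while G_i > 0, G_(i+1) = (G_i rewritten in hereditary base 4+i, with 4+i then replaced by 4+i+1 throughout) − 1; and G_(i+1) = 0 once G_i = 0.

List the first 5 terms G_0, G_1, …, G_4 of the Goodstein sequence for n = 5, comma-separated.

(0) 5|_4 = 4 + 1 ↦ 5 + 1|_5 = 6 ⇒ 5
(1) 5|_5 = 5 ↦ 6|_6 = 6 ⇒ 5
(2) 5|_6 = 5 ↦ 5|_7 = 5 ⇒ 4
(3) 4|_7 = 4 ↦ 4|_8 = 4 ⇒ 3

5, 5, 5, 4, 3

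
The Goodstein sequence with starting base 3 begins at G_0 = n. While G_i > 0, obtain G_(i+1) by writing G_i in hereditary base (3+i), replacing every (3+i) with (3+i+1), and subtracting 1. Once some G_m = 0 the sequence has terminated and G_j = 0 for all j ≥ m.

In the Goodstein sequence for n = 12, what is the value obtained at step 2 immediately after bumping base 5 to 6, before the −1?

12 —HB3→ 3^2 + 3 —bump→ 4^2 + 4 = 20 —(−1)→ 19
19 —HB4→ 4^2 + 3 —bump→ 5^2 + 3 = 28 —(−1)→ 27
27 —HB5→ 5^2 + 2 —bump→ 6^2 + 2 = 38 —(−1)→ 37

38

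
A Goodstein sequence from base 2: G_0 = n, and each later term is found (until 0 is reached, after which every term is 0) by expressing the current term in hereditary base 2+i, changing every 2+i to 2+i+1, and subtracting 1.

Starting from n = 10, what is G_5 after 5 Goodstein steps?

4215754

G_0 = 10. HB_2(10) = 2^(2 + 1) + 2. Bump = 84. G_1 = 83.
G_1 = 83. HB_3(83) = 3^(3 + 1) + 2. Bump = 1026. G_2 = 1025.
G_2 = 1025. HB_4(1025) = 4^(4 + 1) + 1. Bump = 15626. G_3 = 15625.
G_3 = 15625. HB_5(15625) = 5^(5 + 1). Bump = 279936. G_4 = 279935.
G_4 = 279935. HB_6(279935) = 5·6^6 + 5·6^5 + 5·6^4 + 5·6^3 + 5·6^2 + 5·6 + 5. Bump = 4215755. G_5 = 4215754.
G_5 = 4215754. HB_7(4215754) = 5·7^7 + 5·7^5 + 5·7^4 + 5·7^3 + 5·7^2 + 5·7 + 4. Bump = 84073324. G_6 = 84073323.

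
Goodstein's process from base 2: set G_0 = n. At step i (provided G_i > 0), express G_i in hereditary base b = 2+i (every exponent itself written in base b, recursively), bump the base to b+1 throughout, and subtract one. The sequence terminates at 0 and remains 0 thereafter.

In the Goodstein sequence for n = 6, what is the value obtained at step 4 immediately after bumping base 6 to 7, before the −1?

98040

base 2: 6 = 2^2 + 2; at 3: 3^3 + 3 = 30; next = 29
base 3: 29 = 3^3 + 2; at 4: 4^4 + 2 = 258; next = 257
base 4: 257 = 4^4 + 1; at 5: 5^5 + 1 = 3126; next = 3125
base 5: 3125 = 5^5; at 6: 6^6 = 46656; next = 46655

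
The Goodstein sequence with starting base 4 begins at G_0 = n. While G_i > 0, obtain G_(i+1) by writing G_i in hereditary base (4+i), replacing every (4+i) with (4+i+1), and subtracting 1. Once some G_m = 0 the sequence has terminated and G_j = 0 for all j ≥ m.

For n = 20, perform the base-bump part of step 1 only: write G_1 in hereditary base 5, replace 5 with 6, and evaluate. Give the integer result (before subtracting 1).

40

20 —HB4→ 4^2 + 4 —bump→ 5^2 + 5 = 30 —(−1)→ 29
29 —HB5→ 5^2 + 4 —bump→ 6^2 + 4 = 40 —(−1)→ 39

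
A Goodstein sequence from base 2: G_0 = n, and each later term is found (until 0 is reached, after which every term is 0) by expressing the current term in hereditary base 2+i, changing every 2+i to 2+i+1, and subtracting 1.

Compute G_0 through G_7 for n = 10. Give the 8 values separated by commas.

(0) 10|_2 = 2^(2 + 1) + 2 ↦ 3^(3 + 1) + 3|_3 = 84 ⇒ 83
(1) 83|_3 = 3^(3 + 1) + 2 ↦ 4^(4 + 1) + 2|_4 = 1026 ⇒ 1025
(2) 1025|_4 = 4^(4 + 1) + 1 ↦ 5^(5 + 1) + 1|_5 = 15626 ⇒ 15625
(3) 15625|_5 = 5^(5 + 1) ↦ 6^(6 + 1)|_6 = 279936 ⇒ 279935
(4) 279935|_6 = 5·6^6 + 5·6^5 + 5·6^4 + 5·6^3 + 5·6^2 + 5·6 + 5 ↦ 5·7^7 + 5·7^5 + 5·7^4 + 5·7^3 + 5·7^2 + 5·7 + 5|_7 = 4215755 ⇒ 4215754
(5) 4215754|_7 = 5·7^7 + 5·7^5 + 5·7^4 + 5·7^3 + 5·7^2 + 5·7 + 4 ↦ 5·8^8 + 5·8^5 + 5·8^4 + 5·8^3 + 5·8^2 + 5·8 + 4|_8 = 84073324 ⇒ 84073323
(6) 84073323|_8 = 5·8^8 + 5·8^5 + 5·8^4 + 5·8^3 + 5·8^2 + 5·8 + 3 ↦ 5·9^9 + 5·9^5 + 5·9^4 + 5·9^3 + 5·9^2 + 5·9 + 3|_9 = 1937434593 ⇒ 1937434592

10, 83, 1025, 15625, 279935, 4215754, 84073323, 1937434592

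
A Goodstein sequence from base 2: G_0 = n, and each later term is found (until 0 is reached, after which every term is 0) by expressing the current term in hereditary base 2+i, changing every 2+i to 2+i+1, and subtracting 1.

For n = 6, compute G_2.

(0) 6|_2 = 2^2 + 2 ↦ 3^3 + 3|_3 = 30 ⇒ 29
(1) 29|_3 = 3^3 + 2 ↦ 4^4 + 2|_4 = 258 ⇒ 257
(2) 257|_4 = 4^4 + 1 ↦ 5^5 + 1|_5 = 3126 ⇒ 3125

257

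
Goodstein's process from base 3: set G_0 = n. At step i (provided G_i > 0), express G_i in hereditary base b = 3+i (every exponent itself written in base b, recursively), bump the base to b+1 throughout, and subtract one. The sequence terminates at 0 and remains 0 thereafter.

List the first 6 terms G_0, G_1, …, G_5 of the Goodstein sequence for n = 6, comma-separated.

6, 7, 7, 7, 7, 7

G_0=6  [base 3] 2·3  →[3↦4]→  2·4 = 8  −1 ⇒ G_1=7
G_1=7  [base 4] 4 + 3  →[4↦5]→  5 + 3 = 8  −1 ⇒ G_2=7
G_2=7  [base 5] 5 + 2  →[5↦6]→  6 + 2 = 8  −1 ⇒ G_3=7
G_3=7  [base 6] 6 + 1  →[6↦7]→  7 + 1 = 8  −1 ⇒ G_4=7
G_4=7  [base 7] 7  →[7↦8]→  8 = 8  −1 ⇒ G_5=7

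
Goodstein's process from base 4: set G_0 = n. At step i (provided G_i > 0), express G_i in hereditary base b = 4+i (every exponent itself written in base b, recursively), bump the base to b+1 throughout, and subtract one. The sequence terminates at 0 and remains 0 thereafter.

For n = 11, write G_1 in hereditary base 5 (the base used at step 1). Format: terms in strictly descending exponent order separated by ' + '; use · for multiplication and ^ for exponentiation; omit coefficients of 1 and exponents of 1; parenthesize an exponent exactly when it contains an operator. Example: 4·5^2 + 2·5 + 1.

(0) 11|_4 = 2·4 + 3 ↦ 2·5 + 3|_5 = 13 ⇒ 12
(1) 12|_5 = 2·5 + 2 ↦ 2·6 + 2|_6 = 14 ⇒ 13

2·5 + 2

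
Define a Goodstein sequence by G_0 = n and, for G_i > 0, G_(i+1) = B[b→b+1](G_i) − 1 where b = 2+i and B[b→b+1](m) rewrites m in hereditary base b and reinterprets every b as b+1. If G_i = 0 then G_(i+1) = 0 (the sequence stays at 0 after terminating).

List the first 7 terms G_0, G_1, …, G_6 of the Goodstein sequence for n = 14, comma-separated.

base 2: 14 = 2^(2 + 1) + 2^2 + 2; at 3: 3^(3 + 1) + 3^3 + 3 = 111; next = 110
base 3: 110 = 3^(3 + 1) + 3^3 + 2; at 4: 4^(4 + 1) + 4^4 + 2 = 1282; next = 1281
base 4: 1281 = 4^(4 + 1) + 4^4 + 1; at 5: 5^(5 + 1) + 5^5 + 1 = 18751; next = 18750
base 5: 18750 = 5^(5 + 1) + 5^5; at 6: 6^(6 + 1) + 6^6 = 326592; next = 326591
base 6: 326591 = 6^(6 + 1) + 5·6^5 + 5·6^4 + 5·6^3 + 5·6^2 + 5·6 + 5; at 7: 7^(7 + 1) + 5·7^5 + 5·7^4 + 5·7^3 + 5·7^2 + 5·7 + 5 = 5862841; next = 5862840
base 7: 5862840 = 7^(7 + 1) + 5·7^5 + 5·7^4 + 5·7^3 + 5·7^2 + 5·7 + 4; at 8: 8^(8 + 1) + 5·8^5 + 5·8^4 + 5·8^3 + 5·8^2 + 5·8 + 4 = 134404972; next = 134404971

14, 110, 1281, 18750, 326591, 5862840, 134404971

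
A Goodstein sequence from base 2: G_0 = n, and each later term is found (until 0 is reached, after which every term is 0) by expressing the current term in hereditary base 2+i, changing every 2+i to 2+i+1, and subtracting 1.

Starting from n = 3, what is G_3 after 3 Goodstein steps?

i=0: 3 = 2 + 1 (b=2); 2→3: 3 + 1 = 4; 4−1 = 3
i=1: 3 = 3 (b=3); 3→4: 4 = 4; 4−1 = 3
i=2: 3 = 3 (b=4); 4→5: 3 = 3; 3−1 = 2

2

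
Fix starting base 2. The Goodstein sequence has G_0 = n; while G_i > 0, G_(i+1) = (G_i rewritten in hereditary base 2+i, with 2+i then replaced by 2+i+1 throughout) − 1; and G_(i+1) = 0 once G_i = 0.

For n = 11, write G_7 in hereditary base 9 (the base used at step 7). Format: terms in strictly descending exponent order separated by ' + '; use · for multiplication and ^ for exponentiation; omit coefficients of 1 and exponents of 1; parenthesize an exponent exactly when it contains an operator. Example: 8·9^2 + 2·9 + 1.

7·9^9 + 7·9^7 + 7·9^6 + 7·9^5 + 7·9^4 + 7·9^3 + 7·9^2 + 7·9 + 6

G_0=11  [base 2] 2^(2 + 1) + 2 + 1  →[2↦3]→  3^(3 + 1) + 3 + 1 = 85  −1 ⇒ G_1=84
G_1=84  [base 3] 3^(3 + 1) + 3  →[3↦4]→  4^(4 + 1) + 4 = 1028  −1 ⇒ G_2=1027
G_2=1027  [base 4] 4^(4 + 1) + 3  →[4↦5]→  5^(5 + 1) + 3 = 15628  −1 ⇒ G_3=15627
G_3=15627  [base 5] 5^(5 + 1) + 2  →[5↦6]→  6^(6 + 1) + 2 = 279938  −1 ⇒ G_4=279937
G_4=279937  [base 6] 6^(6 + 1) + 1  →[6↦7]→  7^(7 + 1) + 1 = 5764802  −1 ⇒ G_5=5764801
G_5=5764801  [base 7] 7^(7 + 1)  →[7↦8]→  8^(8 + 1) = 134217728  −1 ⇒ G_6=134217727
G_6=134217727  [base 8] 7·8^8 + 7·8^7 + 7·8^6 + 7·8^5 + 7·8^4 + 7·8^3 + 7·8^2 + 7·8 + 7  →[8↦9]→  7·9^9 + 7·9^7 + 7·9^6 + 7·9^5 + 7·9^4 + 7·9^3 + 7·9^2 + 7·9 + 7 = 2749609303  −1 ⇒ G_7=2749609302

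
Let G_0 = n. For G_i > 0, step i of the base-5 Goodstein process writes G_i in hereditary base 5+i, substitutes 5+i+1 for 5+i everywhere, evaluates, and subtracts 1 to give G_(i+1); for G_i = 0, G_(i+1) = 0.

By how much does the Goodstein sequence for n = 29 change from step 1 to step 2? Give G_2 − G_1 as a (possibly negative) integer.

29 —HB5→ 5^2 + 4 —bump→ 6^2 + 4 = 40 —(−1)→ 39
39 —HB6→ 6^2 + 3 —bump→ 7^2 + 3 = 52 —(−1)→ 51

12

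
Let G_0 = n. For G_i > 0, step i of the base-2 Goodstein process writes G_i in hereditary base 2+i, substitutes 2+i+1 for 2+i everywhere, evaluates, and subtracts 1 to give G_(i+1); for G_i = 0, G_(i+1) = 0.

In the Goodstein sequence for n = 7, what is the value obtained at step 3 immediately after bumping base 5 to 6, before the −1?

46658

7 —HB2→ 2^2 + 2 + 1 —bump→ 3^3 + 3 + 1 = 31 —(−1)→ 30
30 —HB3→ 3^3 + 3 —bump→ 4^4 + 4 = 260 —(−1)→ 259
259 —HB4→ 4^4 + 3 —bump→ 5^5 + 3 = 3128 —(−1)→ 3127
3127 —HB5→ 5^5 + 2 —bump→ 6^6 + 2 = 46658 —(−1)→ 46657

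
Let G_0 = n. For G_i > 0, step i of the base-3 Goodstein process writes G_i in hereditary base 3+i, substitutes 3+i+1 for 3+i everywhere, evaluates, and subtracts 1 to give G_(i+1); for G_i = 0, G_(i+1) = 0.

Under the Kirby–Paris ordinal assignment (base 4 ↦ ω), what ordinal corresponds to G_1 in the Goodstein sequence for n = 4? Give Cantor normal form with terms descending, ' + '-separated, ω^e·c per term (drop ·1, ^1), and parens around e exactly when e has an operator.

i=0: 4 = 3 + 1 (b=3); 3→4: 4 + 1 = 5; 5−1 = 4
i=1: 4 = 4 (b=4); 4→5: 5 = 5; 5−1 = 4

ω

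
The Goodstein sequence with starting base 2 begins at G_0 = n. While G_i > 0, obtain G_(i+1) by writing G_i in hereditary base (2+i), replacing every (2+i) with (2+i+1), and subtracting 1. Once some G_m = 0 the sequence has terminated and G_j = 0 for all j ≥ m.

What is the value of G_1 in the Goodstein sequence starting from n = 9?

81

G_0 = 9. HB_2(9) = 2^(2 + 1) + 1. Bump = 82. G_1 = 81.
G_1 = 81. HB_3(81) = 3^(3 + 1). Bump = 1024. G_2 = 1023.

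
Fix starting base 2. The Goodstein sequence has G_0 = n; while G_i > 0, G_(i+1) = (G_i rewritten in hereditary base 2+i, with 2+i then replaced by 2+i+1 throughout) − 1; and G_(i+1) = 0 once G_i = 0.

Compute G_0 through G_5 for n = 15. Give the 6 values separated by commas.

G_0 = 15. HB_2(15) = 2^(2 + 1) + 2^2 + 2 + 1. Bump = 112. G_1 = 111.
G_1 = 111. HB_3(111) = 3^(3 + 1) + 3^3 + 3. Bump = 1284. G_2 = 1283.
G_2 = 1283. HB_4(1283) = 4^(4 + 1) + 4^4 + 3. Bump = 18753. G_3 = 18752.
G_3 = 18752. HB_5(18752) = 5^(5 + 1) + 5^5 + 2. Bump = 326594. G_4 = 326593.
G_4 = 326593. HB_6(326593) = 6^(6 + 1) + 6^6 + 1. Bump = 6588345. G_5 = 6588344.

15, 111, 1283, 18752, 326593, 6588344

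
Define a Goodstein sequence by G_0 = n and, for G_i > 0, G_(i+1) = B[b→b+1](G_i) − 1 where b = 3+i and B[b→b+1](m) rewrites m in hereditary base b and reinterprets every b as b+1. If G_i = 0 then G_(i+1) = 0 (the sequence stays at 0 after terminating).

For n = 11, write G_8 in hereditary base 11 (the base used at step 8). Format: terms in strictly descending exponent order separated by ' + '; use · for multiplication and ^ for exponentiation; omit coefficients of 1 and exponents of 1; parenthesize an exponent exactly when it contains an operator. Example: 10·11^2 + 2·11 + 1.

G_0=11  [base 3] 3^2 + 2  →[3↦4]→  4^2 + 2 = 18  −1 ⇒ G_1=17
G_1=17  [base 4] 4^2 + 1  →[4↦5]→  5^2 + 1 = 26  −1 ⇒ G_2=25
G_2=25  [base 5] 5^2  →[5↦6]→  6^2 = 36  −1 ⇒ G_3=35
G_3=35  [base 6] 5·6 + 5  →[6↦7]→  5·7 + 5 = 40  −1 ⇒ G_4=39
G_4=39  [base 7] 5·7 + 4  →[7↦8]→  5·8 + 4 = 44  −1 ⇒ G_5=43
G_5=43  [base 8] 5·8 + 3  →[8↦9]→  5·9 + 3 = 48  −1 ⇒ G_6=47
G_6=47  [base 9] 5·9 + 2  →[9↦10]→  5·10 + 2 = 52  −1 ⇒ G_7=51
G_7=51  [base 10] 5·10 + 1  →[10↦11]→  5·11 + 1 = 56  −1 ⇒ G_8=55
G_8=55  [base 11] 5·11  →[11↦12]→  5·12 = 60  −1 ⇒ G_9=59

5·11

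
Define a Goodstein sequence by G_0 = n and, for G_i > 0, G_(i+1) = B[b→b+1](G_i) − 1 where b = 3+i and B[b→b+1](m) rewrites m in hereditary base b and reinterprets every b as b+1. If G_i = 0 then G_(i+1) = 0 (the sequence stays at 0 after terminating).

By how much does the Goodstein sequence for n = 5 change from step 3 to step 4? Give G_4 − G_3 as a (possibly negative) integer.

-1

[0] 5 ≡ 3 + 2 (base 3). Lift 4: 6. −1: 5.
[1] 5 ≡ 4 + 1 (base 4). Lift 5: 6. −1: 5.
[2] 5 ≡ 5 (base 5). Lift 6: 6. −1: 5.
[3] 5 ≡ 5 (base 6). Lift 7: 5. −1: 4.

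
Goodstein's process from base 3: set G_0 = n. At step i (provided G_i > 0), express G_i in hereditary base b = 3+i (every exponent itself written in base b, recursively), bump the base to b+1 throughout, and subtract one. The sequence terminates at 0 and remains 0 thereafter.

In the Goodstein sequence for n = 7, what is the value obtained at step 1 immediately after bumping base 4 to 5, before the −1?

10

step 0: 7 = 2·3 + 1; sub 4 for 3: 2·4 + 1; = 9; G_1 = 9−1 = 8
step 1: 8 = 2·4; sub 5 for 4: 2·5; = 10; G_2 = 10−1 = 9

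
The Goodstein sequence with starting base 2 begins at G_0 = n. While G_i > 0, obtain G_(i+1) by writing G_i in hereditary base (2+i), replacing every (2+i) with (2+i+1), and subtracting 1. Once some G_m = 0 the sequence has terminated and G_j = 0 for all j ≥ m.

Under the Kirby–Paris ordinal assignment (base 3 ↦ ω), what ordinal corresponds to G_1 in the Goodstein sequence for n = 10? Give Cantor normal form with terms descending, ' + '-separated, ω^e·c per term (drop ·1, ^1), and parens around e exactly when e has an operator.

ω^(ω + 1) + 2

(0) 10|_2 = 2^(2 + 1) + 2 ↦ 3^(3 + 1) + 3|_3 = 84 ⇒ 83
(1) 83|_3 = 3^(3 + 1) + 2 ↦ 4^(4 + 1) + 2|_4 = 1026 ⇒ 1025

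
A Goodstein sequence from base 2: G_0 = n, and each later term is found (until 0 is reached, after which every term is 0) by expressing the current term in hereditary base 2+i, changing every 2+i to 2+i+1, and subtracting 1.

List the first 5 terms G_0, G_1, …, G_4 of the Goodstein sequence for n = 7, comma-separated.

7, 30, 259, 3127, 46657

base 2: 7 = 2^2 + 2 + 1; at 3: 3^3 + 3 + 1 = 31; next = 30
base 3: 30 = 3^3 + 3; at 4: 4^4 + 4 = 260; next = 259
base 4: 259 = 4^4 + 3; at 5: 5^5 + 3 = 3128; next = 3127
base 5: 3127 = 5^5 + 2; at 6: 6^6 + 2 = 46658; next = 46657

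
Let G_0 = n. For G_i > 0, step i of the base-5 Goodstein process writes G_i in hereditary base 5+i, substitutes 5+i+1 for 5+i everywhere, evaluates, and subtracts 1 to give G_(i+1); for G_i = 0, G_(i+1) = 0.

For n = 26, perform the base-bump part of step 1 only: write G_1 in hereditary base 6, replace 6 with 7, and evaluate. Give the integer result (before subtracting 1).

G_0=26  [base 5] 5^2 + 1  →[5↦6]→  6^2 + 1 = 37  −1 ⇒ G_1=36
G_1=36  [base 6] 6^2  →[6↦7]→  7^2 = 49  −1 ⇒ G_2=48

49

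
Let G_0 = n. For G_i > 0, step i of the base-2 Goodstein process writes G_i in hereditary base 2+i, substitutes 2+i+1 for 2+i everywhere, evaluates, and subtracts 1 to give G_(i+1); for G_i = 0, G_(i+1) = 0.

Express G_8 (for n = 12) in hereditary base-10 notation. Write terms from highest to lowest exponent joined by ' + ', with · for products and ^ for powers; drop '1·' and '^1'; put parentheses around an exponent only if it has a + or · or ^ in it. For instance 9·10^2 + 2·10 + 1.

10^(10 + 1) + 2·10^2 + 10 + 1

12 —HB2→ 2^(2 + 1) + 2^2 —bump→ 3^(3 + 1) + 3^3 = 108 —(−1)→ 107
107 —HB3→ 3^(3 + 1) + 2·3^2 + 2·3 + 2 —bump→ 4^(4 + 1) + 2·4^2 + 2·4 + 2 = 1066 —(−1)→ 1065
1065 —HB4→ 4^(4 + 1) + 2·4^2 + 2·4 + 1 —bump→ 5^(5 + 1) + 2·5^2 + 2·5 + 1 = 15686 —(−1)→ 15685
15685 —HB5→ 5^(5 + 1) + 2·5^2 + 2·5 —bump→ 6^(6 + 1) + 2·6^2 + 2·6 = 280020 —(−1)→ 280019
280019 —HB6→ 6^(6 + 1) + 2·6^2 + 6 + 5 —bump→ 7^(7 + 1) + 2·7^2 + 7 + 5 = 5764911 —(−1)→ 5764910
5764910 —HB7→ 7^(7 + 1) + 2·7^2 + 7 + 4 —bump→ 8^(8 + 1) + 2·8^2 + 8 + 4 = 134217868 —(−1)→ 134217867
134217867 —HB8→ 8^(8 + 1) + 2·8^2 + 8 + 3 —bump→ 9^(9 + 1) + 2·9^2 + 9 + 3 = 3486784575 —(−1)→ 3486784574
3486784574 —HB9→ 9^(9 + 1) + 2·9^2 + 9 + 2 —bump→ 10^(10 + 1) + 2·10^2 + 10 + 2 = 100000000212 —(−1)→ 100000000211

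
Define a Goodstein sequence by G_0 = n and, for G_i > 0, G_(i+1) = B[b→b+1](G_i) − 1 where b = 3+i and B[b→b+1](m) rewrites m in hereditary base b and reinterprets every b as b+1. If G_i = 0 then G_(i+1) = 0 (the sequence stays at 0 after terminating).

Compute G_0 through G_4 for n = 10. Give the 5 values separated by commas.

G_0=10  [base 3] 3^2 + 1  →[3↦4]→  4^2 + 1 = 17  −1 ⇒ G_1=16
G_1=16  [base 4] 4^2  →[4↦5]→  5^2 = 25  −1 ⇒ G_2=24
G_2=24  [base 5] 4·5 + 4  →[5↦6]→  4·6 + 4 = 28  −1 ⇒ G_3=27
G_3=27  [base 6] 4·6 + 3  →[6↦7]→  4·7 + 3 = 31  −1 ⇒ G_4=30

10, 16, 24, 27, 30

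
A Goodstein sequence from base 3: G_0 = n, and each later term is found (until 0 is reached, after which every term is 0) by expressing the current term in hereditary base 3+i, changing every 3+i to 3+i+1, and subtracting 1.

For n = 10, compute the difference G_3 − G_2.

3

G_0=10  [base 3] 3^2 + 1  →[3↦4]→  4^2 + 1 = 17  −1 ⇒ G_1=16
G_1=16  [base 4] 4^2  →[4↦5]→  5^2 = 25  −1 ⇒ G_2=24
G_2=24  [base 5] 4·5 + 4  →[5↦6]→  4·6 + 4 = 28  −1 ⇒ G_3=27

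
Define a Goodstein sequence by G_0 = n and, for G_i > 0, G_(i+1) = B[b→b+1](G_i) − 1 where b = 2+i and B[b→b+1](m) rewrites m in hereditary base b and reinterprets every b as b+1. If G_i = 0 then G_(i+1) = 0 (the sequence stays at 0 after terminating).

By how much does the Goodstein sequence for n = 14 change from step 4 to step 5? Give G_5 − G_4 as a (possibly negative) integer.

(0) 14|_2 = 2^(2 + 1) + 2^2 + 2 ↦ 3^(3 + 1) + 3^3 + 3|_3 = 111 ⇒ 110
(1) 110|_3 = 3^(3 + 1) + 3^3 + 2 ↦ 4^(4 + 1) + 4^4 + 2|_4 = 1282 ⇒ 1281
(2) 1281|_4 = 4^(4 + 1) + 4^4 + 1 ↦ 5^(5 + 1) + 5^5 + 1|_5 = 18751 ⇒ 18750
(3) 18750|_5 = 5^(5 + 1) + 5^5 ↦ 6^(6 + 1) + 6^6|_6 = 326592 ⇒ 326591
(4) 326591|_6 = 6^(6 + 1) + 5·6^5 + 5·6^4 + 5·6^3 + 5·6^2 + 5·6 + 5 ↦ 7^(7 + 1) + 5·7^5 + 5·7^4 + 5·7^3 + 5·7^2 + 5·7 + 5|_7 = 5862841 ⇒ 5862840

5536249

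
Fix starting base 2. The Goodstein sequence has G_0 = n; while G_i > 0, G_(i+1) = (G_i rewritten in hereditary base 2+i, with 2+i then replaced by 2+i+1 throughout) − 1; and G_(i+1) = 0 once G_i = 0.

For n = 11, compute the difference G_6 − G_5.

base 2: 11 = 2^(2 + 1) + 2 + 1; at 3: 3^(3 + 1) + 3 + 1 = 85; next = 84
base 3: 84 = 3^(3 + 1) + 3; at 4: 4^(4 + 1) + 4 = 1028; next = 1027
base 4: 1027 = 4^(4 + 1) + 3; at 5: 5^(5 + 1) + 3 = 15628; next = 15627
base 5: 15627 = 5^(5 + 1) + 2; at 6: 6^(6 + 1) + 2 = 279938; next = 279937
base 6: 279937 = 6^(6 + 1) + 1; at 7: 7^(7 + 1) + 1 = 5764802; next = 5764801
base 7: 5764801 = 7^(7 + 1); at 8: 8^(8 + 1) = 134217728; next = 134217727

128452926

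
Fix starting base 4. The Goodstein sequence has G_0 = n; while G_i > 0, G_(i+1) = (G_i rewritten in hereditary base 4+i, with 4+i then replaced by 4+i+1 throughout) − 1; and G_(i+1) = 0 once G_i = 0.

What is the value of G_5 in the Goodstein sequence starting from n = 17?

47

G_0 = 17. HB_4(17) = 4^2 + 1. Bump = 26. G_1 = 25.
G_1 = 25. HB_5(25) = 5^2. Bump = 36. G_2 = 35.
G_2 = 35. HB_6(35) = 5·6 + 5. Bump = 40. G_3 = 39.
G_3 = 39. HB_7(39) = 5·7 + 4. Bump = 44. G_4 = 43.
G_4 = 43. HB_8(43) = 5·8 + 3. Bump = 48. G_5 = 47.
G_5 = 47. HB_9(47) = 5·9 + 2. Bump = 52. G_6 = 51.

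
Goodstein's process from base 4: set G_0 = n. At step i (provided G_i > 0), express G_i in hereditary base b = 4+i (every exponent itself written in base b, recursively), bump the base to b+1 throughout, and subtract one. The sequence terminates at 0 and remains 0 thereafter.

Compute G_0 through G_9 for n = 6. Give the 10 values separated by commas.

6, 6, 6, 6, 5, 4, 3, 2, 1, 0

base 4: 6 = 4 + 2; at 5: 5 + 2 = 7; next = 6
base 5: 6 = 5 + 1; at 6: 6 + 1 = 7; next = 6
base 6: 6 = 6; at 7: 7 = 7; next = 6
base 7: 6 = 6; at 8: 6 = 6; next = 5
base 8: 5 = 5; at 9: 5 = 5; next = 4
base 9: 4 = 4; at 10: 4 = 4; next = 3
base 10: 3 = 3; at 11: 3 = 3; next = 2
base 11: 2 = 2; at 12: 2 = 2; next = 1
base 12: 1 = 1; at 13: 1 = 1; next = 0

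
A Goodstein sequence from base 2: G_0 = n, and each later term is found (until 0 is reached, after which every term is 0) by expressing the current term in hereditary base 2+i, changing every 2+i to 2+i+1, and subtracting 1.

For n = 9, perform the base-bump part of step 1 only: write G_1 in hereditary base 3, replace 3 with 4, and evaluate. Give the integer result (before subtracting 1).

1024

G_0 = 9. HB_2(9) = 2^(2 + 1) + 1. Bump = 82. G_1 = 81.
G_1 = 81. HB_3(81) = 3^(3 + 1). Bump = 1024. G_2 = 1023.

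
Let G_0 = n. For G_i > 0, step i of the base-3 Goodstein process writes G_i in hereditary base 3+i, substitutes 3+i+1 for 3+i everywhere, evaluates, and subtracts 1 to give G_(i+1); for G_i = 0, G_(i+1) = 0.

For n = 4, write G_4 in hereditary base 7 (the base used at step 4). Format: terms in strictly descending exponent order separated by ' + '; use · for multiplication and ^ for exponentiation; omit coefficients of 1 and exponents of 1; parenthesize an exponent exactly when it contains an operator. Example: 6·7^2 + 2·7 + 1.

2

(0) 4|_3 = 3 + 1 ↦ 4 + 1|_4 = 5 ⇒ 4
(1) 4|_4 = 4 ↦ 5|_5 = 5 ⇒ 4
(2) 4|_5 = 4 ↦ 4|_6 = 4 ⇒ 3
(3) 3|_6 = 3 ↦ 3|_7 = 3 ⇒ 2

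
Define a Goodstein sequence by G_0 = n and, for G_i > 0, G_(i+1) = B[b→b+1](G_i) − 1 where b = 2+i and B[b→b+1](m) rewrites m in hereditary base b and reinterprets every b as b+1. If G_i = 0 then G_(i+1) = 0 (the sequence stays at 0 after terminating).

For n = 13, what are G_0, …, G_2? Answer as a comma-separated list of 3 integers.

(0) 13|_2 = 2^(2 + 1) + 2^2 + 1 ↦ 3^(3 + 1) + 3^3 + 1|_3 = 109 ⇒ 108
(1) 108|_3 = 3^(3 + 1) + 3^3 ↦ 4^(4 + 1) + 4^4|_4 = 1280 ⇒ 1279

13, 108, 1279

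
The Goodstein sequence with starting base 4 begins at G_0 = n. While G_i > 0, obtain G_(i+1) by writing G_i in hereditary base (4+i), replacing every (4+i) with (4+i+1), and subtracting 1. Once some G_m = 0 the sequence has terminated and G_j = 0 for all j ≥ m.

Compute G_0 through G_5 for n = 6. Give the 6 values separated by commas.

6, 6, 6, 6, 5, 4

G_0=6  [base 4] 4 + 2  →[4↦5]→  5 + 2 = 7  −1 ⇒ G_1=6
G_1=6  [base 5] 5 + 1  →[5↦6]→  6 + 1 = 7  −1 ⇒ G_2=6
G_2=6  [base 6] 6  →[6↦7]→  7 = 7  −1 ⇒ G_3=6
G_3=6  [base 7] 6  →[7↦8]→  6 = 6  −1 ⇒ G_4=5
G_4=5  [base 8] 5  →[8↦9]→  5 = 5  −1 ⇒ G_5=4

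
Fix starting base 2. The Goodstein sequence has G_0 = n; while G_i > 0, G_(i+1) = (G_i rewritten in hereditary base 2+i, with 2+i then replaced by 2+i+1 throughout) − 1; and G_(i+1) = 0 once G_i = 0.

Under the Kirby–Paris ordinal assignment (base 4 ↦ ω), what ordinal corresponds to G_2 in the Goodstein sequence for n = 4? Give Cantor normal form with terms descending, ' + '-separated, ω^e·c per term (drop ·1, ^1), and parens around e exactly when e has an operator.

[0] 4 ≡ 2^2 (base 2). Lift 3: 27. −1: 26.
[1] 26 ≡ 2·3^2 + 2·3 + 2 (base 3). Lift 4: 42. −1: 41.
[2] 41 ≡ 2·4^2 + 2·4 + 1 (base 4). Lift 5: 61. −1: 60.

ω^2·2 + ω·2 + 1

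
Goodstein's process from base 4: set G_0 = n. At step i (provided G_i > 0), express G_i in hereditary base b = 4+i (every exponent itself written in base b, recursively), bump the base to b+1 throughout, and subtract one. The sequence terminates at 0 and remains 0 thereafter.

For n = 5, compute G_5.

(0) 5|_4 = 4 + 1 ↦ 5 + 1|_5 = 6 ⇒ 5
(1) 5|_5 = 5 ↦ 6|_6 = 6 ⇒ 5
(2) 5|_6 = 5 ↦ 5|_7 = 5 ⇒ 4
(3) 4|_7 = 4 ↦ 4|_8 = 4 ⇒ 3
(4) 3|_8 = 3 ↦ 3|_9 = 3 ⇒ 2
(5) 2|_9 = 2 ↦ 2|_10 = 2 ⇒ 1

2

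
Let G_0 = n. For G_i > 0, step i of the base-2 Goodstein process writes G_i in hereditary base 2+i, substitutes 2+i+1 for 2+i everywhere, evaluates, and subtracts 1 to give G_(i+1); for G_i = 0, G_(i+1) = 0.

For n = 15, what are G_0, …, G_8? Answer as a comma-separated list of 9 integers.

G_0 = 15. HB_2(15) = 2^(2 + 1) + 2^2 + 2 + 1. Bump = 112. G_1 = 111.
G_1 = 111. HB_3(111) = 3^(3 + 1) + 3^3 + 3. Bump = 1284. G_2 = 1283.
G_2 = 1283. HB_4(1283) = 4^(4 + 1) + 4^4 + 3. Bump = 18753. G_3 = 18752.
G_3 = 18752. HB_5(18752) = 5^(5 + 1) + 5^5 + 2. Bump = 326594. G_4 = 326593.
G_4 = 326593. HB_6(326593) = 6^(6 + 1) + 6^6 + 1. Bump = 6588345. G_5 = 6588344.
G_5 = 6588344. HB_7(6588344) = 7^(7 + 1) + 7^7. Bump = 150994944. G_6 = 150994943.
G_6 = 150994943. HB_8(150994943) = 8^(8 + 1) + 7·8^7 + 7·8^6 + 7·8^5 + 7·8^4 + 7·8^3 + 7·8^2 + 7·8 + 7. Bump = 3524450281. G_7 = 3524450280.
G_7 = 3524450280. HB_9(3524450280) = 9^(9 + 1) + 7·9^7 + 7·9^6 + 7·9^5 + 7·9^4 + 7·9^3 + 7·9^2 + 7·9 + 6. Bump = 100077777776. G_8 = 100077777775.

15, 111, 1283, 18752, 326593, 6588344, 150994943, 3524450280, 100077777775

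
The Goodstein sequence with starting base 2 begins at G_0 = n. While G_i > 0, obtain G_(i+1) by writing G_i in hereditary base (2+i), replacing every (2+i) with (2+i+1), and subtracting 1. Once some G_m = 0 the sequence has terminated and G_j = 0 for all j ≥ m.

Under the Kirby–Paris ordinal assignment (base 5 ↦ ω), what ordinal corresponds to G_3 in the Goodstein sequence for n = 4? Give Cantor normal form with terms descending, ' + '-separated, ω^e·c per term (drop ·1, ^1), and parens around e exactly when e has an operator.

step 0: 4 = 2^2; sub 3 for 2: 3^3; = 27; G_1 = 27−1 = 26
step 1: 26 = 2·3^2 + 2·3 + 2; sub 4 for 3: 2·4^2 + 2·4 + 2; = 42; G_2 = 42−1 = 41
step 2: 41 = 2·4^2 + 2·4 + 1; sub 5 for 4: 2·5^2 + 2·5 + 1; = 61; G_3 = 61−1 = 60
step 3: 60 = 2·5^2 + 2·5; sub 6 for 5: 2·6^2 + 2·6; = 84; G_4 = 84−1 = 83

ω^2·2 + ω·2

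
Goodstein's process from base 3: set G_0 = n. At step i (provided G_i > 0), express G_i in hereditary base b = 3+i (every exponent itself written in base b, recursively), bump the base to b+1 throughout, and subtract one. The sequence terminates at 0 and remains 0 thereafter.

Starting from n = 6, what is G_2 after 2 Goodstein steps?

i=0: 6 = 2·3 (b=3); 3→4: 2·4 = 8; 8−1 = 7
i=1: 7 = 4 + 3 (b=4); 4→5: 5 + 3 = 8; 8−1 = 7
i=2: 7 = 5 + 2 (b=5); 5→6: 6 + 2 = 8; 8−1 = 7

7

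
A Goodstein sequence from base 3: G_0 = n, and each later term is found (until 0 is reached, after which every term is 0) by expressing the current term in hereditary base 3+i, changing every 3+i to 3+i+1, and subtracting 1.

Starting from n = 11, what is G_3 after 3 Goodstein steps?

35

i=0: 11 = 3^2 + 2 (b=3); 3→4: 4^2 + 2 = 18; 18−1 = 17
i=1: 17 = 4^2 + 1 (b=4); 4→5: 5^2 + 1 = 26; 26−1 = 25
i=2: 25 = 5^2 (b=5); 5→6: 6^2 = 36; 36−1 = 35
i=3: 35 = 5·6 + 5 (b=6); 6→7: 5·7 + 5 = 40; 40−1 = 39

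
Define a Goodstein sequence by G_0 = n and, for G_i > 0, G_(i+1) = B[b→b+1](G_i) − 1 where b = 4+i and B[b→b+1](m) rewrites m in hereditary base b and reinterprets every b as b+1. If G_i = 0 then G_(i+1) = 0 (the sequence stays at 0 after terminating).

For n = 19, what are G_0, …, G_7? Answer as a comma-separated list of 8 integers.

step 0: 19 = 4^2 + 3; sub 5 for 4: 5^2 + 3; = 28; G_1 = 28−1 = 27
step 1: 27 = 5^2 + 2; sub 6 for 5: 6^2 + 2; = 38; G_2 = 38−1 = 37
step 2: 37 = 6^2 + 1; sub 7 for 6: 7^2 + 1; = 50; G_3 = 50−1 = 49
step 3: 49 = 7^2; sub 8 for 7: 8^2; = 64; G_4 = 64−1 = 63
step 4: 63 = 7·8 + 7; sub 9 for 8: 7·9 + 7; = 70; G_5 = 70−1 = 69
step 5: 69 = 7·9 + 6; sub 10 for 9: 7·10 + 6; = 76; G_6 = 76−1 = 75
step 6: 75 = 7·10 + 5; sub 11 for 10: 7·11 + 5; = 82; G_7 = 82−1 = 81

19, 27, 37, 49, 63, 69, 75, 81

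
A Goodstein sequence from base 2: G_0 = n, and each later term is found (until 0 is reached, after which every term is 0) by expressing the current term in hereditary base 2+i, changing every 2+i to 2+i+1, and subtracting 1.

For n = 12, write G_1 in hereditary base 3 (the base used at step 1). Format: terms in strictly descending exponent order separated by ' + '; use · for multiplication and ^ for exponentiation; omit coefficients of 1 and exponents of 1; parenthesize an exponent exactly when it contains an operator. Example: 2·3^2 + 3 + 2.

base 2: 12 = 2^(2 + 1) + 2^2; at 3: 3^(3 + 1) + 3^3 = 108; next = 107
base 3: 107 = 3^(3 + 1) + 2·3^2 + 2·3 + 2; at 4: 4^(4 + 1) + 2·4^2 + 2·4 + 2 = 1066; next = 1065

3^(3 + 1) + 2·3^2 + 2·3 + 2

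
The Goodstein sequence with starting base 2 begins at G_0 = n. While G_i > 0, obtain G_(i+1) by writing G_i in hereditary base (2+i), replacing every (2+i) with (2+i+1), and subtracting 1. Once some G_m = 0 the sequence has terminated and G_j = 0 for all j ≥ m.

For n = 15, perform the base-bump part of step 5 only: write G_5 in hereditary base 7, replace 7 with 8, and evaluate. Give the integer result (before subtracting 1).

150994944

(0) 15|_2 = 2^(2 + 1) + 2^2 + 2 + 1 ↦ 3^(3 + 1) + 3^3 + 3 + 1|_3 = 112 ⇒ 111
(1) 111|_3 = 3^(3 + 1) + 3^3 + 3 ↦ 4^(4 + 1) + 4^4 + 4|_4 = 1284 ⇒ 1283
(2) 1283|_4 = 4^(4 + 1) + 4^4 + 3 ↦ 5^(5 + 1) + 5^5 + 3|_5 = 18753 ⇒ 18752
(3) 18752|_5 = 5^(5 + 1) + 5^5 + 2 ↦ 6^(6 + 1) + 6^6 + 2|_6 = 326594 ⇒ 326593
(4) 326593|_6 = 6^(6 + 1) + 6^6 + 1 ↦ 7^(7 + 1) + 7^7 + 1|_7 = 6588345 ⇒ 6588344
(5) 6588344|_7 = 7^(7 + 1) + 7^7 ↦ 8^(8 + 1) + 8^8|_8 = 150994944 ⇒ 150994943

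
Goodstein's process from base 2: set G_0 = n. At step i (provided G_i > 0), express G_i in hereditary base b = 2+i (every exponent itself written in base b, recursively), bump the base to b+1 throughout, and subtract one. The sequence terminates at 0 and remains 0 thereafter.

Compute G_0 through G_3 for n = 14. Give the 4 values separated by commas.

base 2: 14 = 2^(2 + 1) + 2^2 + 2; at 3: 3^(3 + 1) + 3^3 + 3 = 111; next = 110
base 3: 110 = 3^(3 + 1) + 3^3 + 2; at 4: 4^(4 + 1) + 4^4 + 2 = 1282; next = 1281
base 4: 1281 = 4^(4 + 1) + 4^4 + 1; at 5: 5^(5 + 1) + 5^5 + 1 = 18751; next = 18750

14, 110, 1281, 18750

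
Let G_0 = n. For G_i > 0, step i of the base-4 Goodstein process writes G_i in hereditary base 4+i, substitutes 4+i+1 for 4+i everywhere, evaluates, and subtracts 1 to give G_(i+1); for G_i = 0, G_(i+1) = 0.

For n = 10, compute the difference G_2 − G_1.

i=0: 10 = 2·4 + 2 (b=4); 4→5: 2·5 + 2 = 12; 12−1 = 11
i=1: 11 = 2·5 + 1 (b=5); 5→6: 2·6 + 1 = 13; 13−1 = 12

1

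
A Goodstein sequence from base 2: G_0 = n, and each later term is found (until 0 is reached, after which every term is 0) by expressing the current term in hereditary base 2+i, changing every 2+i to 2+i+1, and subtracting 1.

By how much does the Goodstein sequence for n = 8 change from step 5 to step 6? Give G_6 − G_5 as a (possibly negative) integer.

step 0: 8 = 2^(2 + 1); sub 3 for 2: 3^(3 + 1); = 81; G_1 = 81−1 = 80
step 1: 80 = 2·3^3 + 2·3^2 + 2·3 + 2; sub 4 for 3: 2·4^4 + 2·4^2 + 2·4 + 2; = 554; G_2 = 554−1 = 553
step 2: 553 = 2·4^4 + 2·4^2 + 2·4 + 1; sub 5 for 4: 2·5^5 + 2·5^2 + 2·5 + 1; = 6311; G_3 = 6311−1 = 6310
step 3: 6310 = 2·5^5 + 2·5^2 + 2·5; sub 6 for 5: 2·6^6 + 2·6^2 + 2·6; = 93396; G_4 = 93396−1 = 93395
step 4: 93395 = 2·6^6 + 2·6^2 + 6 + 5; sub 7 for 6: 2·7^7 + 2·7^2 + 7 + 5; = 1647196; G_5 = 1647196−1 = 1647195
step 5: 1647195 = 2·7^7 + 2·7^2 + 7 + 4; sub 8 for 7: 2·8^8 + 2·8^2 + 8 + 4; = 33554572; G_6 = 33554572−1 = 33554571

31907376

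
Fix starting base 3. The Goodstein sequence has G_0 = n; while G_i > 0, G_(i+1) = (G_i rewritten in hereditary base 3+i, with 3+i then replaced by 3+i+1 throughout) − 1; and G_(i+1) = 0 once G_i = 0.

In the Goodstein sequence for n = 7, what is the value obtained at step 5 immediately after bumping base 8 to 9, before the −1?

10

7 —HB3→ 2·3 + 1 —bump→ 2·4 + 1 = 9 —(−1)→ 8
8 —HB4→ 2·4 —bump→ 2·5 = 10 —(−1)→ 9
9 —HB5→ 5 + 4 —bump→ 6 + 4 = 10 —(−1)→ 9
9 —HB6→ 6 + 3 —bump→ 7 + 3 = 10 —(−1)→ 9
9 —HB7→ 7 + 2 —bump→ 8 + 2 = 10 —(−1)→ 9
9 —HB8→ 8 + 1 —bump→ 9 + 1 = 10 —(−1)→ 9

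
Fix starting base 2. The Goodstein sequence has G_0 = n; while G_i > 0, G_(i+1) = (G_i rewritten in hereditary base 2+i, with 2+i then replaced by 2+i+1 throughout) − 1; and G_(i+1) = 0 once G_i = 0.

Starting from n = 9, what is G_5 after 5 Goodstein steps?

2471826

9 —HB2→ 2^(2 + 1) + 1 —bump→ 3^(3 + 1) + 1 = 82 —(−1)→ 81
81 —HB3→ 3^(3 + 1) —bump→ 4^(4 + 1) = 1024 —(−1)→ 1023
1023 —HB4→ 3·4^4 + 3·4^3 + 3·4^2 + 3·4 + 3 —bump→ 3·5^5 + 3·5^3 + 3·5^2 + 3·5 + 3 = 9843 —(−1)→ 9842
9842 —HB5→ 3·5^5 + 3·5^3 + 3·5^2 + 3·5 + 2 —bump→ 3·6^6 + 3·6^3 + 3·6^2 + 3·6 + 2 = 140744 —(−1)→ 140743
140743 —HB6→ 3·6^6 + 3·6^3 + 3·6^2 + 3·6 + 1 —bump→ 3·7^7 + 3·7^3 + 3·7^2 + 3·7 + 1 = 2471827 —(−1)→ 2471826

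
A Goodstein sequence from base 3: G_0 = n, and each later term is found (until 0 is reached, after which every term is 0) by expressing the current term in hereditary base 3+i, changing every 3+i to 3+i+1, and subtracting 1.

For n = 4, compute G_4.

2

G_0 = 4. HB_3(4) = 3 + 1. Bump = 5. G_1 = 4.
G_1 = 4. HB_4(4) = 4. Bump = 5. G_2 = 4.
G_2 = 4. HB_5(4) = 4. Bump = 4. G_3 = 3.
G_3 = 3. HB_6(3) = 3. Bump = 3. G_4 = 2.
G_4 = 2. HB_7(2) = 2. Bump = 2. G_5 = 1.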